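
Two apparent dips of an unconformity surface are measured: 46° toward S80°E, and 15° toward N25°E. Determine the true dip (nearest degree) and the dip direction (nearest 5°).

The two traces are lines in the plane: v₁ = (sin 100°·cos 46°, cos 100°·cos 46°, −sin 46°), v₂ = (sin 25°·cos 15°, cos 25°·cos 15°, −sin 15°).
Cross product v₁ × v₂ gives the pole to the plane: n ∝ (0.661, -0.117, 0.648).
tan δ = √(n_x²+n_y²)/n_z = 0.671/0.648, so δ = 46.0°.
Dip direction = azimuth of (n_x, n_y) = atan2(0.661, -0.117) = 100°.

true dip 46°, dip direction 100°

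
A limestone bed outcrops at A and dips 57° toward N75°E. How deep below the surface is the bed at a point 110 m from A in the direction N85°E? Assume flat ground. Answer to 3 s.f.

167 m

The hole lies 10° from the dip direction, so the down-dip offset is 110 × cos 10° = 108.33 m.
Depth = down-dip offset × tan(dip) = 108.33 × tan 57° = 108.33 × 1.5399
Depth = 166.81 m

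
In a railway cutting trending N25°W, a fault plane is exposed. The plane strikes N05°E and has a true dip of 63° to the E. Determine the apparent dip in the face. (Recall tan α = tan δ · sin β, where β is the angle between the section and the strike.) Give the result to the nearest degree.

The strike is N05°E and the section trends N25°W; the acute angle between them is β = 30°.
tan(apparent dip) = tan 63° · sin 30° = 0.9813
α = arctan(0.9813) = 44.46°

44°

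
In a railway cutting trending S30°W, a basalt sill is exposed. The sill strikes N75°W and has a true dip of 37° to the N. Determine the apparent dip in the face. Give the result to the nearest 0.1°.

36.1°

The strike is N75°W and the section trends S30°W; the acute angle between them is β = 75°.
tan(apparent dip) = tan 37° · sin 75° = 0.7279
apparent dip = arctan 0.7279 = 36.05°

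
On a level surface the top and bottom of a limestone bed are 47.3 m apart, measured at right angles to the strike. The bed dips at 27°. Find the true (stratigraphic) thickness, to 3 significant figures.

True thickness t = w · sin(dip) = 47.3 × sin 27°
t = 47.3 × 0.4540 = 21.474 m

21.5 m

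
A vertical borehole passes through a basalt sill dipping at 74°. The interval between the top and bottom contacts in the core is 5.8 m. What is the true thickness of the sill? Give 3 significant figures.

1.60 m

True thickness t = h · cos(dip) = 5.8 × cos 74°
t = 5.8 × 0.2756 = 1.599 m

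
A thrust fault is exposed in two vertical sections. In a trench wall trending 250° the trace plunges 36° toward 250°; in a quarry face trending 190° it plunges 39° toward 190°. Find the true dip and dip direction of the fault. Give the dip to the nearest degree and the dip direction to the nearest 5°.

true dip 42°, dip direction 215°

Represent each trace as a vector plunging at its apparent dip toward its trend (east-north-up frame): v₁ = (-0.760, -0.277, -0.588), v₂ = (-0.135, -0.765, -0.629).
Cross product v₁ × v₂ gives the pole to the plane: n ∝ (-0.276, -0.399, 0.544).
tan δ = √(n_x²+n_y²)/n_z = 0.485/0.544, so δ = 41.7°.
Dip direction = atan2(-0.276, -0.399) = 215° (azimuth of n's horizontal projection).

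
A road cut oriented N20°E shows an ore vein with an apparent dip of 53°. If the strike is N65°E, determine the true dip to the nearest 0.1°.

61.9°

β = acute angle between strike N65°E and section N20°E = 45°.
tan δ = tan α / sin β = tan 53° / sin 45° = 1.3270 / 0.7071 = 1.8767
δ = arctan(1.8767) = 61.95°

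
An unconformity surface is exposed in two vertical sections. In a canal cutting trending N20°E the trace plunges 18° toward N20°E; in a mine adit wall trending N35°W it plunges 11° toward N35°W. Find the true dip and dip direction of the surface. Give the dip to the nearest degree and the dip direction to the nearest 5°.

true dip 18°, dip direction 020°

The two traces are lines in the plane: v₁ = (sin 20°·cos 18°, cos 20°·cos 18°, −sin 18°), v₂ = (sin 325°·cos 11°, cos 325°·cos 11°, −sin 11°).
Cross product v₁ × v₂ gives the pole to the plane: n ∝ (0.078, 0.236, 0.765).
True dip = arccos(n_z / |n|) = arccos(0.9510) = 18.0°.
The horizontal component of n points toward azimuth atan2(n_x, n_y) = 18°, the dip direction.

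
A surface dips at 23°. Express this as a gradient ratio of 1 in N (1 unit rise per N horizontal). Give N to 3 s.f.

1 : N means tan θ = 1/N, so N = 1/tan 23° = 1/0.4245

1 in 2.36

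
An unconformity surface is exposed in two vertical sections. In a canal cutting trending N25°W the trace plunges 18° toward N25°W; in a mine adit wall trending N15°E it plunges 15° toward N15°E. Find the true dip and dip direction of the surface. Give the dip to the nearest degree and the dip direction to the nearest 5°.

true dip 18°, dip direction 340°

Represent each trace as a vector plunging at its apparent dip toward its trend (east-north-up frame): v₁ = (-0.402, 0.862, -0.309), v₂ = (0.250, 0.933, -0.259).
n = v₁ × v₂ = (-0.065, 0.181, 0.590) (taken with n_z > 0).
tan δ = √(n_x²+n_y²)/n_z = 0.193/0.590, so δ = 18.1°.
Dip direction = atan2(-0.065, 0.181) = 340° (azimuth of n's horizontal projection).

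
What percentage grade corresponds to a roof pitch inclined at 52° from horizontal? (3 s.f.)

128%

grade % = 100 × tan 52° = 100 × 1.2799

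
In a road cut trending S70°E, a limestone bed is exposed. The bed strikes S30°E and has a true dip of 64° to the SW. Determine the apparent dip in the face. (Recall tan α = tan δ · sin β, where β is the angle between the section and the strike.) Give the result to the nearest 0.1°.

52.8°

Angle between strike (S30°E) and section (S70°E): β = 40°.
tan(apparent dip) = tan 64° · sin 40° = 1.3179
apparent dip = arctan 1.3179 = 52.81°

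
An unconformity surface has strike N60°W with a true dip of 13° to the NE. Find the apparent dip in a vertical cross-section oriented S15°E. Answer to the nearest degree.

9°

Angle between strike (N60°W) and section (S15°E): β = 45°.
tan α = tan 13° × sin 45° = 0.2309 × 0.7071 = 0.1632
apparent dip = arctan 0.1632 = 9.27°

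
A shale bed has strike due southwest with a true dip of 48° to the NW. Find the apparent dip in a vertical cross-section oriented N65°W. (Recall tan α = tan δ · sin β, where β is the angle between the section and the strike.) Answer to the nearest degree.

Angle between strike (due southwest) and section (N65°W): β = 70°.
tan(apparent dip) = tan 48° · sin 70° = 1.0436
α = arctan(1.0436) = 46.22°

46°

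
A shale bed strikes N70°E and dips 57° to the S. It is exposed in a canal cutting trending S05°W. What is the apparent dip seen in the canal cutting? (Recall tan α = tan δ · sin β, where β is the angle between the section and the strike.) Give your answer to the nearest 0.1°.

Angle between strike (N70°E) and section (S05°W): β = 65°.
tan α = tan 57° × sin 65° = 1.5399 × 0.9063 = 1.3956
apparent dip = arctan 1.3956 = 54.38°

54.4°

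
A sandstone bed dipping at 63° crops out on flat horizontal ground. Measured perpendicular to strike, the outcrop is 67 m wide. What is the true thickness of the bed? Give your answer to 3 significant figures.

True thickness t = w · sin(dip) = 67 × sin 63°
t = 67 × 0.8910 = 59.697 m

59.7 m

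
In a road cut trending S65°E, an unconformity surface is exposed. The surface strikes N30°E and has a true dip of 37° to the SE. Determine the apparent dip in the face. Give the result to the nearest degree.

Angle between strike (N30°E) and section (S65°E): β = 85°.
tan α = tan 37° × sin 85° = 0.7536 × 0.9962 = 0.7507
apparent dip = arctan 0.7507 = 36.90°

37°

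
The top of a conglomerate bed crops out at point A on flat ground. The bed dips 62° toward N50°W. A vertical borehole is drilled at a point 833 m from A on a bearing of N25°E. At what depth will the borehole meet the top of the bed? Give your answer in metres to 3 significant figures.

The hole lies 75° from the dip direction, so the down-dip offset is 833 × cos 75° = 215.60 m.
Depth = down-dip offset × tan(dip) = 215.60 × tan 62° = 215.60 × 1.8807
Depth = 405.48 m

405 m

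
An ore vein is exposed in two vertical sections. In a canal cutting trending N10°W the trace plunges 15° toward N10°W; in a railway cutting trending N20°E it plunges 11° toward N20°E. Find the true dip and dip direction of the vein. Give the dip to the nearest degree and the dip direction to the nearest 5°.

true dip 16°, dip direction 335°

Represent each trace as a vector plunging at its apparent dip toward its trend (east-north-up frame): v₁ = (-0.168, 0.951, -0.259), v₂ = (0.336, 0.922, -0.191).
Cross product v₁ × v₂ gives the pole to the plane: n ∝ (-0.057, 0.119, 0.474).
tan δ = √(n_x²+n_y²)/n_z = 0.132/0.474, so δ = 15.6°.
The horizontal component of n points toward azimuth atan2(n_x, n_y) = 334°, the dip direction.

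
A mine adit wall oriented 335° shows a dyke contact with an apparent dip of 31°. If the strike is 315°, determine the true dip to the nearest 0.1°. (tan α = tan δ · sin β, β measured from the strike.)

The section is 20° from the strike.
tan(true dip) = tan 31° / sin 20° = 1.7568
δ = arctan(1.7568) = 60.35°

60.4°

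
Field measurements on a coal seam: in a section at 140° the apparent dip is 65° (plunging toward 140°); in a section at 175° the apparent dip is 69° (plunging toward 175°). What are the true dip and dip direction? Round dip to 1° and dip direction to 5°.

true dip 69°, dip direction 175°

The two traces are lines in the plane: v₁ = (sin 140°·cos 65°, cos 140°·cos 65°, −sin 65°), v₂ = (sin 175°·cos 69°, cos 175°·cos 69°, −sin 69°).
n = v₁ × v₂ = (0.021, -0.225, 0.087) (taken with n_z > 0).
tan δ = √(n_x²+n_y²)/n_z = 0.226/0.087, so δ = 69.0°.
Dip direction = azimuth of (n_x, n_y) = atan2(0.021, -0.225) = 175°.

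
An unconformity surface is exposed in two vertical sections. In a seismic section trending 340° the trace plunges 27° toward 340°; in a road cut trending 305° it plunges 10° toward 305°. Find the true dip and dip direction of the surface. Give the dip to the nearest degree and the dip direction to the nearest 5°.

Represent each trace as a vector plunging at its apparent dip toward its trend (east-north-up frame): v₁ = (-0.305, 0.837, -0.454), v₂ = (-0.807, 0.565, -0.174).
Cross product v₁ × v₂ gives the pole to the plane: n ∝ (0.111, 0.313, 0.503).
True dip = arccos(n_z / |n|) = arccos(0.8344) = 33.4°.
Dip direction = azimuth of (n_x, n_y) = atan2(0.111, 0.313) = 20°.

true dip 33°, dip direction 020°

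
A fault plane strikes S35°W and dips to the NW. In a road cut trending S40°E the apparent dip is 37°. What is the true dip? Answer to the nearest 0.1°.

38.0°

β = acute angle between strike S35°W and section S40°E = 75°.
tan(true dip) = tan 37° / sin 75° = 0.7801
δ = arctan(0.7801) = 37.96°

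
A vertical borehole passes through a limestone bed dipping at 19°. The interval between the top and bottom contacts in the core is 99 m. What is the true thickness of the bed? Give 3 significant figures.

93.6 m

True thickness t = h · cos(dip) = 99 × cos 19°
t = 99 × 0.9455 = 93.606 m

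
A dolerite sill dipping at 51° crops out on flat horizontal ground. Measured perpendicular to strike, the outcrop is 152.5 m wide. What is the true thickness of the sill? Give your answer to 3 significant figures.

119 m

True thickness t = w · sin(dip) = 152.5 × sin 51°
t = 152.5 × 0.7771 = 118.515 m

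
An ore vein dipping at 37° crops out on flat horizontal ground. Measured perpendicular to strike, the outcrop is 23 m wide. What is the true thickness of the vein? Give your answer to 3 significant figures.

True thickness t = w · sin(dip) = 23 × sin 37°
t = 23 × 0.6018 = 13.842 m

13.8 m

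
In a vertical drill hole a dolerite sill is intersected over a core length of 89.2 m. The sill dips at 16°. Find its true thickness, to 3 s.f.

85.7 m

True thickness t = h · cos(dip) = 89.2 × cos 16°
t = 89.2 × 0.9613 = 85.745 m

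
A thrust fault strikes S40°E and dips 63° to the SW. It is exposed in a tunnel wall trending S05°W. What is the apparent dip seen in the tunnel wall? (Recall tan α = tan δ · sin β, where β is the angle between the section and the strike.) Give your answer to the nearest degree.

54°

Angle between strike (S40°E) and section (S05°W): β = 45°.
tan(apparent dip) = tan 63° · sin 45° = 1.3878
apparent dip = arctan 1.3878 = 54.22°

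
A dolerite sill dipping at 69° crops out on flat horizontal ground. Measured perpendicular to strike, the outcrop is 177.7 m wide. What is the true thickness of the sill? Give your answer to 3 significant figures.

True thickness t = w · sin(dip) = 177.7 × sin 69°
t = 177.7 × 0.9336 = 165.897 m

166 m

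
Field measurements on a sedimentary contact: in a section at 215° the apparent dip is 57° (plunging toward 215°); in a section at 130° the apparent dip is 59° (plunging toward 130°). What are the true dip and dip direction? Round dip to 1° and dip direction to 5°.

true dip 65°, dip direction 170°

The two traces are lines in the plane: v₁ = (sin 215°·cos 57°, cos 215°·cos 57°, −sin 57°), v₂ = (sin 130°·cos 59°, cos 130°·cos 59°, −sin 59°).
Cross product v₁ × v₂ gives the pole to the plane: n ∝ (0.105, -0.599, 0.279).
tan δ = √(n_x²+n_y²)/n_z = 0.608/0.279, so δ = 65.3°.
Dip direction = atan2(0.105, -0.599) = 170° (azimuth of n's horizontal projection).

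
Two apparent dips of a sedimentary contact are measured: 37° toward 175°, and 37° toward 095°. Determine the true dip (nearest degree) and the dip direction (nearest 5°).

true dip 45°, dip direction 135°

Represent each trace as a vector plunging at its apparent dip toward its trend (east-north-up frame): v₁ = (0.070, -0.796, -0.602), v₂ = (0.796, -0.070, -0.602).
n = v₁ × v₂ = (0.437, -0.437, 0.628) (taken with n_z > 0).
Dip δ = arctan(|n_h|/n_z) = arctan(0.618/0.628) = 44.5°.
Dip direction = azimuth of (n_x, n_y) = atan2(0.437, -0.437) = 135°.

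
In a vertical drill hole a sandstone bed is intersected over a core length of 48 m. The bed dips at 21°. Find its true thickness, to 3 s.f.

44.8 m

True thickness t = h · cos(dip) = 48 × cos 21°
t = 48 × 0.9336 = 44.812 m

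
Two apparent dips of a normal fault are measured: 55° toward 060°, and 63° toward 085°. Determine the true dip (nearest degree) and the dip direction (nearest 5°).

true dip 65°, dip direction 110°

Represent each trace as a vector plunging at its apparent dip toward its trend (east-north-up frame): v₁ = (0.497, 0.287, -0.819), v₂ = (0.452, 0.040, -0.891).
The plane normal is n = v₁ × v₂ ∝ (0.223, -0.072, 0.110).
tan δ = √(n_x²+n_y²)/n_z = 0.234/0.110, so δ = 64.9°.
Dip direction = atan2(0.223, -0.072) = 108° (azimuth of n's horizontal projection).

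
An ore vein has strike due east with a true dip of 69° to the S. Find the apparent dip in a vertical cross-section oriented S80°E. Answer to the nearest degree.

Angle between strike (due east) and section (S80°E): β = 10°.
tan α = tan 69° × sin 10° = 2.6051 × 0.1736 = 0.4524
α = arctan(0.4524) = 24.34°

24°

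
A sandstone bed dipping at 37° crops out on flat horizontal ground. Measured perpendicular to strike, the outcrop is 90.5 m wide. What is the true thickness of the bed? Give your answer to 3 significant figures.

54.5 m

True thickness t = w · sin(dip) = 90.5 × sin 37°
t = 90.5 × 0.6018 = 54.464 m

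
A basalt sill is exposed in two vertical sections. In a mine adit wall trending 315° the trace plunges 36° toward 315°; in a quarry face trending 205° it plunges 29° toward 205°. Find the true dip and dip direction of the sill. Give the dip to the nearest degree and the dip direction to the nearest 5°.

true dip 48°, dip direction 265°

The two traces are lines in the plane: v₁ = (sin 315°·cos 36°, cos 315°·cos 36°, −sin 36°), v₂ = (sin 205°·cos 29°, cos 205°·cos 29°, −sin 29°).
The plane normal is n = v₁ × v₂ ∝ (-0.743, -0.060, 0.665).
tan δ = √(n_x²+n_y²)/n_z = 0.746/0.665, so δ = 48.3°.
The horizontal component of n points toward azimuth atan2(n_x, n_y) = 265°, the dip direction.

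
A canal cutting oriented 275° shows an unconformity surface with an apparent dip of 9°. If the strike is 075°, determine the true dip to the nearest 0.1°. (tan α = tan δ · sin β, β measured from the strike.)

24.8°

The section is 20° from the strike.
tan(true dip) = tan 9° / sin 20° = 0.4631
true dip = arctan 0.4631 = 24.85°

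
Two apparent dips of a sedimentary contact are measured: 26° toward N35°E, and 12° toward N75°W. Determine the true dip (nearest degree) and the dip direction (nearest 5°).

true dip 32°, dip direction 355°

Each apparent-dip line lies in the plane. As unit vectors (x east, y north, z up), v₁ plunges 26°→N35°E and v₂ plunges 12°→N75°W.
n = v₁ × v₂ = (-0.042, 0.521, 0.826) (taken with n_z > 0).
Dip δ = arctan(|n_h|/n_z) = arctan(0.523/0.826) = 32.3°.
Dip direction = atan2(-0.042, 0.521) = 355° (azimuth of n's horizontal projection).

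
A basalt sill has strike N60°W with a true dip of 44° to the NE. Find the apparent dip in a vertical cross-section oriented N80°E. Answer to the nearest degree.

32°

The strike is N60°W and the section trends N80°E; the acute angle between them is β = 40°.
tan(apparent dip) = tan 44° · sin 40° = 0.6207
apparent dip = arctan 0.6207 = 31.83°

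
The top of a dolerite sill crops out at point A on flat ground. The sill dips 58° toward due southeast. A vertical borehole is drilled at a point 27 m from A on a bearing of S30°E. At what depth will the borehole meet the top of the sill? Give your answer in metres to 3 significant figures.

The hole lies 15° from the dip direction, so the down-dip offset is 27 × cos 15° = 26.08 m.
Depth = down-dip offset × tan(dip) = 26.08 × tan 58° = 26.08 × 1.6003
Depth = 41.74 m

41.7 m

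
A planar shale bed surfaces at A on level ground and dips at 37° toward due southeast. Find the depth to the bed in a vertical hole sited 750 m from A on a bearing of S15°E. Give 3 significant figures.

The hole lies 30° from the dip direction, so the down-dip offset is 750 × cos 30° = 649.52 m.
Depth = down-dip offset × tan(dip) = 649.52 × tan 37° = 649.52 × 0.7536
Depth = 489.45 m

489 m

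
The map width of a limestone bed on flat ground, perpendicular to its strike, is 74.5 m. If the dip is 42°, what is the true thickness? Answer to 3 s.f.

49.9 m

True thickness t = w · sin(dip) = 74.5 × sin 42°
t = 74.5 × 0.6691 = 49.850 m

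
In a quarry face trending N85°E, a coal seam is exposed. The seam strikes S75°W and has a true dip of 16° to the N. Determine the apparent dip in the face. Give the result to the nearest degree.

The section lies 10° from the strike.
tan α = tan 16° × sin 10° = 0.2867 × 0.1736 = 0.0498
apparent dip = arctan 0.0498 = 2.85°

3°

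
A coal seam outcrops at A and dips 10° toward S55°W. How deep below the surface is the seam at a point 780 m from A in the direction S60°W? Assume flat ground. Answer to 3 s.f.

137 m

The hole lies 5° from the dip direction, so the down-dip offset is 780 × cos 5° = 777.03 m.
Depth = down-dip offset × tan(dip) = 777.03 × tan 10° = 777.03 × 0.1763
Depth = 137.01 m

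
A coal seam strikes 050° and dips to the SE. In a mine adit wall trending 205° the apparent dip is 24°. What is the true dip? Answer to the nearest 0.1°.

β = acute angle between strike 050° and section 205° = 25°.
tan(true dip) = tan 24° / sin 25° = 1.0535
true dip = arctan 1.0535 = 46.49°

46.5°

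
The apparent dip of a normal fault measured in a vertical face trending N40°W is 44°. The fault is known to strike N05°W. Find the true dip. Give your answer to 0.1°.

59.3°

The section is 35° from the strike.
tan(true dip) = tan 44° / sin 35° = 1.6836
true dip = arctan 1.6836 = 59.29°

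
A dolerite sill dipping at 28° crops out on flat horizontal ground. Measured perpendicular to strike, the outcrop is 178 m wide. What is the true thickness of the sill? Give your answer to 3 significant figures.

True thickness t = w · sin(dip) = 178 × sin 28°
t = 178 × 0.4695 = 83.566 m

83.6 m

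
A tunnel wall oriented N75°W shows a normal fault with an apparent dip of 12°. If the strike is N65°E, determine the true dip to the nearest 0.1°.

The section is 40° from the strike.
tan δ = tan α / sin β = tan 12° / sin 40° = 0.2126 / 0.6428 = 0.3307
δ = arctan(0.3307) = 18.30°

18.3°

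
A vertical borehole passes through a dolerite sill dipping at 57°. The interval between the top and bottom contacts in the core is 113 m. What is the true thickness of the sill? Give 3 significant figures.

True thickness t = h · cos(dip) = 113 × cos 57°
t = 113 × 0.5446 = 61.544 m

61.5 m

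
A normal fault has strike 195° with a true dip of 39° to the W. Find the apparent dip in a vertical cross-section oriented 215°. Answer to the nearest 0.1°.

The section lies 20° from the strike.
tan(apparent dip) = tan 39° · sin 20° = 0.2770
apparent dip = arctan 0.2770 = 15.48°

15.5°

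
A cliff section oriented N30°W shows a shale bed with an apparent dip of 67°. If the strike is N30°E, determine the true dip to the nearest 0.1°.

69.8°

β = acute angle between strike N30°E and section N30°W = 60°.
tan δ = tan α / sin β = tan 67° / sin 60° = 2.3559 / 0.8660 = 2.7203
true dip = arctan 2.7203 = 69.82°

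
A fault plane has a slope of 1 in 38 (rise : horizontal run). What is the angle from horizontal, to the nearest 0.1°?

tan θ = 1/38 = 0.0263
θ = arctan(0.0263) = 1.51°

1.5°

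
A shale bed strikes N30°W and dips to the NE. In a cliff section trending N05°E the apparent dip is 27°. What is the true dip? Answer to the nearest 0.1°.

β = acute angle between strike N30°W and section N05°E = 35°.
tan δ = tan α / sin β = tan 27° / sin 35° = 0.5095 / 0.5736 = 0.8883
δ = arctan(0.8883) = 41.62°

41.6°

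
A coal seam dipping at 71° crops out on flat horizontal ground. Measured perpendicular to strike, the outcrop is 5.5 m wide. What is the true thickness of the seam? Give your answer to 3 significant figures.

True thickness t = w · sin(dip) = 5.5 × sin 71°
t = 5.5 × 0.9455 = 5.200 m

5.20 m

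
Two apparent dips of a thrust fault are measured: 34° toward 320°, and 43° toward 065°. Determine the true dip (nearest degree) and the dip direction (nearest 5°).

true dip 53°, dip direction 020°

Represent each trace as a vector plunging at its apparent dip toward its trend (east-north-up frame): v₁ = (-0.533, 0.635, -0.559), v₂ = (0.663, 0.309, -0.682).
Cross product v₁ × v₂ gives the pole to the plane: n ∝ (0.260, 0.734, 0.586).
Dip δ = arctan(|n_h|/n_z) = arctan(0.779/0.586) = 53.1°.
Dip direction = atan2(0.260, 0.734) = 20° (azimuth of n's horizontal projection).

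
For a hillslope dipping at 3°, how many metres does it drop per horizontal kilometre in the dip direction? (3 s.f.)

drop per km = 1000 × tan 3° = 1000 × 0.0524

52.4 m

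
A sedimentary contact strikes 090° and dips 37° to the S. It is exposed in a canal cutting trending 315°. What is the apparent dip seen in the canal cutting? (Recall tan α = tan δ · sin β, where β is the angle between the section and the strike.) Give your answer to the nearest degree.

28°

The strike is 090° and the section trends 315°; the acute angle between them is β = 45°.
tan α = tan 37° × sin 45° = 0.7536 × 0.7071 = 0.5328
apparent dip = arctan 0.5328 = 28.05°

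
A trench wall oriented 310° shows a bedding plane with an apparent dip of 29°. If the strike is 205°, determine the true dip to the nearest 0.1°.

β = acute angle between strike 205° and section 310° = 75°.
tan(true dip) = tan 29° / sin 75° = 0.5739
δ = arctan(0.5739) = 29.85°

29.8°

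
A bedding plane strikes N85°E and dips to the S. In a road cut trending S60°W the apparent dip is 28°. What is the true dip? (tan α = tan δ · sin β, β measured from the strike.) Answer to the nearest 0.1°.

The section is 25° from the strike.
tan(true dip) = tan 28° / sin 25° = 1.2581
δ = arctan(1.2581) = 51.52°

51.5°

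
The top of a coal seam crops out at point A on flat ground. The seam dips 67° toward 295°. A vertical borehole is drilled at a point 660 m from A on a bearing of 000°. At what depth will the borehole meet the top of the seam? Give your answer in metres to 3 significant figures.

The hole lies 65° from the dip direction, so the down-dip offset is 660 × cos 65° = 278.93 m.
Depth = down-dip offset × tan(dip) = 278.93 × tan 67° = 278.93 × 2.3559
Depth = 657.11 m

657 m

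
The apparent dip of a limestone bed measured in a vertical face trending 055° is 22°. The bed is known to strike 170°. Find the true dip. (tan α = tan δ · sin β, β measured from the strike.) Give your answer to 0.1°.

24.0°

β = acute angle between strike 170° and section 055° = 65°.
tan δ = tan α / sin β = tan 22° / sin 65° = 0.4040 / 0.9063 = 0.4458
δ = arctan(0.4458) = 24.03°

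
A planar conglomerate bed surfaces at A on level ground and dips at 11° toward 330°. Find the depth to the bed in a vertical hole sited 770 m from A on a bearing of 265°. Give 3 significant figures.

63.3 m

The hole lies 65° from the dip direction, so the down-dip offset is 770 × cos 65° = 325.42 m.
Depth = down-dip offset × tan(dip) = 325.42 × tan 11° = 325.42 × 0.1944
Depth = 63.25 m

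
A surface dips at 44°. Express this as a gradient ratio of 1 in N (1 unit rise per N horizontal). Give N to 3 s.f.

1 : N means tan θ = 1/N, so N = 1/tan 44° = 1/0.9657

1 in 1.04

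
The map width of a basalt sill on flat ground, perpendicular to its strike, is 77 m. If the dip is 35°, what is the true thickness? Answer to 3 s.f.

True thickness t = w · sin(dip) = 77 × sin 35°
t = 77 × 0.5736 = 44.165 m

44.2 m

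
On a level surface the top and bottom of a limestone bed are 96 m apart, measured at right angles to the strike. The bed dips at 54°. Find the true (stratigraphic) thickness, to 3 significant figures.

True thickness t = w · sin(dip) = 96 × sin 54°
t = 96 × 0.8090 = 77.666 m

77.7 m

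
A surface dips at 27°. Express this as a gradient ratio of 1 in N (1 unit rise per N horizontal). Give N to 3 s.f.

1 in 1.96

1 : N means tan θ = 1/N, so N = 1/tan 27° = 1/0.5095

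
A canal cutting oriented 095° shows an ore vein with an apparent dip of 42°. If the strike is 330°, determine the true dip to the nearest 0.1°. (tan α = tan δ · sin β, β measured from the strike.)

47.7°

The section is 55° from the strike.
tan(true dip) = tan 42° / sin 55° = 1.0992
true dip = arctan 1.0992 = 47.71°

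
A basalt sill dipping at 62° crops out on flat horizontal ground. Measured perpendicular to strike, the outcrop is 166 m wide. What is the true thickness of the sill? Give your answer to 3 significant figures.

True thickness t = w · sin(dip) = 166 × sin 62°
t = 166 × 0.8829 = 146.569 m

147 m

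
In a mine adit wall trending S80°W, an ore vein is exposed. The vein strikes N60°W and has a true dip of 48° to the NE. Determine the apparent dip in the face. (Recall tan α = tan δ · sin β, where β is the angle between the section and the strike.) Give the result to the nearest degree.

36°

Angle between strike (N60°W) and section (S80°W): β = 40°.
tan α = tan 48° × sin 40° = 1.1106 × 0.6428 = 0.7139
α = arctan(0.7139) = 35.52°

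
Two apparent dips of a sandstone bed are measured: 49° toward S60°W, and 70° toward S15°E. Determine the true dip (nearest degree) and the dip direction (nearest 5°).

true dip 70°, dip direction 175°

Represent each trace as a vector plunging at its apparent dip toward its trend (east-north-up frame): v₁ = (-0.568, -0.328, -0.755), v₂ = (0.089, -0.330, -0.940).
The plane normal is n = v₁ × v₂ ∝ (0.059, -0.601, 0.217).
True dip = arccos(n_z / |n|) = arccos(0.3380) = 70.2°.
Dip direction = atan2(0.059, -0.601) = 174° (azimuth of n's horizontal projection).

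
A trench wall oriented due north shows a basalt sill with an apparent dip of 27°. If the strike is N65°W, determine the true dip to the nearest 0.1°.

The section is 65° from the strike.
tan(true dip) = tan 27° / sin 65° = 0.5622
δ = arctan(0.5622) = 29.34°

29.3°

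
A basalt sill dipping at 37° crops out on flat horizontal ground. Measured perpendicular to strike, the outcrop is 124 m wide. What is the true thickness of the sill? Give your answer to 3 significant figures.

74.6 m

True thickness t = w · sin(dip) = 124 × sin 37°
t = 124 × 0.6018 = 74.625 m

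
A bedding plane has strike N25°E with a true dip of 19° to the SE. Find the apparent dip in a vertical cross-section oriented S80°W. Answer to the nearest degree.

Angle between strike (N25°E) and section (S80°W): β = 55°.
tan(apparent dip) = tan 19° · sin 55° = 0.2821
apparent dip = arctan 0.2821 = 15.75°

16°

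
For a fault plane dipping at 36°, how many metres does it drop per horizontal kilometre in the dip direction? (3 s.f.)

drop per km = 1000 × tan 36° = 1000 × 0.7265

727 m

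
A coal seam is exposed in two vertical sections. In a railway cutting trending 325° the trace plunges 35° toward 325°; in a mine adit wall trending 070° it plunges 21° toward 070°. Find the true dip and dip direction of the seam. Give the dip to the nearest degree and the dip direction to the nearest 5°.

true dip 42°, dip direction 005°

Each apparent-dip line lies in the plane. As unit vectors (x east, y north, z up), v₁ plunges 35°→325° and v₂ plunges 21°→070°.
The plane normal is n = v₁ × v₂ ∝ (0.057, 0.672, 0.739).
tan δ = √(n_x²+n_y²)/n_z = 0.674/0.739, so δ = 42.4°.
Dip direction = azimuth of (n_x, n_y) = atan2(0.057, 0.672) = 5°.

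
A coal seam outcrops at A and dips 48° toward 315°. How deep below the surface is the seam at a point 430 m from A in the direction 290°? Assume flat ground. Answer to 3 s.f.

433 m

The hole lies 25° from the dip direction, so the down-dip offset is 430 × cos 25° = 389.71 m.
Depth = down-dip offset × tan(dip) = 389.71 × tan 48° = 389.71 × 1.1106
Depth = 432.82 m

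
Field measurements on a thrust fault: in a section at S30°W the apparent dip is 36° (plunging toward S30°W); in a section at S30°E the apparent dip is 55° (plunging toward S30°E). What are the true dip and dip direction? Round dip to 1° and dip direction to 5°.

true dip 55°, dip direction 150°

Represent each trace as a vector plunging at its apparent dip toward its trend (east-north-up frame): v₁ = (-0.405, -0.701, -0.588), v₂ = (0.287, -0.497, -0.819).
n = v₁ × v₂ = (0.282, -0.500, 0.402) (taken with n_z > 0).
True dip = arccos(n_z / |n|) = arccos(0.5736) = 55.0°.
The horizontal component of n points toward azimuth atan2(n_x, n_y) = 151°, the dip direction.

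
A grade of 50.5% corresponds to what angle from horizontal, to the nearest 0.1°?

26.8°

tan θ = 50.5/100 = 0.5050
θ = arctan(0.5050) = 26.79°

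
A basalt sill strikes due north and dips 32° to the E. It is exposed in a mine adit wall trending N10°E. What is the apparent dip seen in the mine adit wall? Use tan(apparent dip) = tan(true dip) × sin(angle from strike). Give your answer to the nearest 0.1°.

Angle between strike (due north) and section (N10°E): β = 10°.
tan α = tan 32° × sin 10° = 0.6249 × 0.1736 = 0.1085
apparent dip = arctan 0.1085 = 6.19°

6.2°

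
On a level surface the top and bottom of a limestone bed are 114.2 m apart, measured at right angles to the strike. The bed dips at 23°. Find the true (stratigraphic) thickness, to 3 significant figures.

44.6 m

True thickness t = w · sin(dip) = 114.2 × sin 23°
t = 114.2 × 0.3907 = 44.621 m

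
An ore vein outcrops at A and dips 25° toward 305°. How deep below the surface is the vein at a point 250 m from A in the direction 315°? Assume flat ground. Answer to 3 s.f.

The hole lies 10° from the dip direction, so the down-dip offset is 250 × cos 10° = 246.20 m.
Depth = down-dip offset × tan(dip) = 246.20 × tan 25° = 246.20 × 0.4663
Depth = 114.81 m

115 m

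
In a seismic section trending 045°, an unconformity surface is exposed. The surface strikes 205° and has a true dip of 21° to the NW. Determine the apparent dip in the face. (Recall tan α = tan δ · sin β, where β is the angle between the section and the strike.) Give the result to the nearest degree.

7°

The section lies 20° from the strike.
tan(apparent dip) = tan 21° · sin 20° = 0.1313
apparent dip = arctan 0.1313 = 7.48°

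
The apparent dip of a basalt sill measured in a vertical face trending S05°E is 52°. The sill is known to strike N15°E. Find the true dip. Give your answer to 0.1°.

75.0°

The section is 20° from the strike.
tan δ = tan α / sin β = tan 52° / sin 20° = 1.2799 / 0.3420 = 3.7423
δ = arctan(3.7423) = 75.04°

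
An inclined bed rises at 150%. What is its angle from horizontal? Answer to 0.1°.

tan θ = 150/100 = 1.5000
θ = arctan(1.5000) = 56.31°

56.3°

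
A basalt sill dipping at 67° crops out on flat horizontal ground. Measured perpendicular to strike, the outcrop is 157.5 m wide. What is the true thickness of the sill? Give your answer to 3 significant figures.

True thickness t = w · sin(dip) = 157.5 × sin 67°
t = 157.5 × 0.9205 = 144.980 m

145 m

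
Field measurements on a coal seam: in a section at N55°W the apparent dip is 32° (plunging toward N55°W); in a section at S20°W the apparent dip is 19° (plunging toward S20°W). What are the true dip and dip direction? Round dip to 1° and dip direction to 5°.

true dip 39°, dip direction 265°

Each apparent-dip line lies in the plane. As unit vectors (x east, y north, z up), v₁ plunges 32°→N55°W and v₂ plunges 19°→S20°W.
The plane normal is n = v₁ × v₂ ∝ (-0.629, -0.055, 0.775).
tan δ = √(n_x²+n_y²)/n_z = 0.632/0.775, so δ = 39.2°.
Dip direction = atan2(-0.629, -0.055) = 265° (azimuth of n's horizontal projection).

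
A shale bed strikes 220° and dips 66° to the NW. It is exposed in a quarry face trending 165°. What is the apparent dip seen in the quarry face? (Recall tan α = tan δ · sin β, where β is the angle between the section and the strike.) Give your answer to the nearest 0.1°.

The section lies 55° from the strike.
tan(apparent dip) = tan 66° · sin 55° = 1.8398
apparent dip = arctan 1.8398 = 61.47°

61.5°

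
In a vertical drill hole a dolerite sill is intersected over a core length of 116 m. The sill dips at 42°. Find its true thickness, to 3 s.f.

86.2 m

True thickness t = h · cos(dip) = 116 × cos 42°
t = 116 × 0.7431 = 86.205 m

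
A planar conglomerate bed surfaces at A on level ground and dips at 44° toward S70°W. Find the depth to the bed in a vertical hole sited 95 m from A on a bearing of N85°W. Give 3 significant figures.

The hole lies 25° from the dip direction, so the down-dip offset is 95 × cos 25° = 86.10 m.
Depth = down-dip offset × tan(dip) = 86.10 × tan 44° = 86.10 × 0.9657
Depth = 83.15 m

83.1 m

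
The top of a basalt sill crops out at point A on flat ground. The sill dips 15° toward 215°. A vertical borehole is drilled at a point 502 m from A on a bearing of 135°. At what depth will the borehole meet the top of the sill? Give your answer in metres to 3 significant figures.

The hole lies 80° from the dip direction, so the down-dip offset is 502 × cos 80° = 87.17 m.
Depth = down-dip offset × tan(dip) = 87.17 × tan 15° = 87.17 × 0.2679
Depth = 23.36 m

23.4 m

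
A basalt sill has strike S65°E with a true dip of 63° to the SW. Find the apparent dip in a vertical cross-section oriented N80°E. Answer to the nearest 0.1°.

48.4°

The strike is S65°E and the section trends N80°E; the acute angle between them is β = 35°.
tan(apparent dip) = tan 63° · sin 35° = 1.1257
apparent dip = arctan 1.1257 = 48.38°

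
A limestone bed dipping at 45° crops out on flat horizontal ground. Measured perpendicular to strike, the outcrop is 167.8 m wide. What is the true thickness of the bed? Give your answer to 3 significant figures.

119 m

True thickness t = w · sin(dip) = 167.8 × sin 45°
t = 167.8 × 0.7071 = 118.653 m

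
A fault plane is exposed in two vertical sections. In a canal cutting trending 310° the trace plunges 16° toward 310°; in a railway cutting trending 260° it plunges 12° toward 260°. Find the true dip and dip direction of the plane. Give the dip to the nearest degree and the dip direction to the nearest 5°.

Represent each trace as a vector plunging at its apparent dip toward its trend (east-north-up frame): v₁ = (-0.736, 0.618, -0.276), v₂ = (-0.963, -0.170, -0.208).
n = v₁ × v₂ = (-0.175, 0.112, 0.720) (taken with n_z > 0).
Dip δ = arctan(|n_h|/n_z) = arctan(0.208/0.720) = 16.1°.
Dip direction = azimuth of (n_x, n_y) = atan2(-0.175, 0.112) = 303°.

true dip 16°, dip direction 305°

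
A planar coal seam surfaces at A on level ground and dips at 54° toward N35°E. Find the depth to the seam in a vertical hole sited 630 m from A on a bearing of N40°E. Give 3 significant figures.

The hole lies 5° from the dip direction, so the down-dip offset is 630 × cos 5° = 627.60 m.
Depth = down-dip offset × tan(dip) = 627.60 × tan 54° = 627.60 × 1.3764
Depth = 863.82 m

864 m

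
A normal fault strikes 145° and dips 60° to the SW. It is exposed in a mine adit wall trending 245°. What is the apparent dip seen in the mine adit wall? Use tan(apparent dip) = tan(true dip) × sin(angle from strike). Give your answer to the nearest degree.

The strike is 145° and the section trends 245°; the acute angle between them is β = 80°.
tan(apparent dip) = tan 60° · sin 80° = 1.7057
α = arctan(1.7057) = 59.62°

60°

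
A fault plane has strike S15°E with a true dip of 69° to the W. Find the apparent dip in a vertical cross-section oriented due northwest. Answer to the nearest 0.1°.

52.5°

The strike is S15°E and the section trends due northwest; the acute angle between them is β = 30°.
tan α = tan 69° × sin 30° = 2.6051 × 0.5000 = 1.3025
α = arctan(1.3025) = 52.49°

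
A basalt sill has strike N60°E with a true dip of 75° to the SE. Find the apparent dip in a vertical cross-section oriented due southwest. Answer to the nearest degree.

The section lies 15° from the strike.
tan(apparent dip) = tan 75° · sin 15° = 0.9659
apparent dip = arctan 0.9659 = 44.01°

44°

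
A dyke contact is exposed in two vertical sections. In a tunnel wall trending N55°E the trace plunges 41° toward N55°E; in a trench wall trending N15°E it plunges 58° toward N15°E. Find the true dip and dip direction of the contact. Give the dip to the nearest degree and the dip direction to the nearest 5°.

Each apparent-dip line lies in the plane. As unit vectors (x east, y north, z up), v₁ plunges 41°→N55°E and v₂ plunges 58°→N15°E.
Cross product v₁ × v₂ gives the pole to the plane: n ∝ (-0.031, 0.434, 0.257).
tan δ = √(n_x²+n_y²)/n_z = 0.435/0.257, so δ = 59.4°.
The horizontal component of n points toward azimuth atan2(n_x, n_y) = 356°, the dip direction.

true dip 59°, dip direction 355°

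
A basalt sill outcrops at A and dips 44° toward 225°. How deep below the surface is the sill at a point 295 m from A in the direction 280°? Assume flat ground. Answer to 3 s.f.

The hole lies 55° from the dip direction, so the down-dip offset is 295 × cos 55° = 169.21 m.
Depth = down-dip offset × tan(dip) = 169.21 × tan 44° = 169.21 × 0.9657
Depth = 163.40 m

163 m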